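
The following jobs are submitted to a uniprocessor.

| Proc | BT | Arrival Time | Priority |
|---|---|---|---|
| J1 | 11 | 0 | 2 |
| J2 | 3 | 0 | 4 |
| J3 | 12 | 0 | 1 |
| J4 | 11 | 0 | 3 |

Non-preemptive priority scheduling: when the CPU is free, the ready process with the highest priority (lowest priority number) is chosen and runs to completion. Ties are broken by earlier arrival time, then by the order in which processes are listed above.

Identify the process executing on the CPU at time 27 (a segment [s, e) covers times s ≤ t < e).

J4

Timeline: | J3 0-12 | J1 12-23 | J4 23-34 | J2 34-37 |
Completion: J1=23  J2=37  J3=12  J4=34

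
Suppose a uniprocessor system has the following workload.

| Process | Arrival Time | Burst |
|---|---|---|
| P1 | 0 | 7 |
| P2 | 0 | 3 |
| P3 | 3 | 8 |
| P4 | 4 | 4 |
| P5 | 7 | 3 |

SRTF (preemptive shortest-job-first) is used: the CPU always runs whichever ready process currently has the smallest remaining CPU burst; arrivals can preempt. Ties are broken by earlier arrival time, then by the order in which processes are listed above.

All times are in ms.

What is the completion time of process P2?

3

Schedule: | P2 0-3 | P1 3-4 | P4 4-8 | P5 8-11 | P1 11-17 | P3 17-25 |
Completion: P1=17  P2=3  P3=25  P4=8  P5=11
Turnaround (C−A): P1=17  P2=3  P3=22  P4=4  P5=4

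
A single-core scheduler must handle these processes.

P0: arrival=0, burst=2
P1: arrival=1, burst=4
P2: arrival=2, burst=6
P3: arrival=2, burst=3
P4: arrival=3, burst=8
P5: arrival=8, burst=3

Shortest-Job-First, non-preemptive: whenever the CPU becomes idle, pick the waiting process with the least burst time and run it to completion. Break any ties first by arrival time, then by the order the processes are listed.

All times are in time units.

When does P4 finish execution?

26

Schedule: | P0 0-2 | P3 2-5 | P1 5-9 | P5 9-12 | P2 12-18 | P4 18-26 |
Completion: P0=2  P1=9  P2=18  P3=5  P4=26  P5=12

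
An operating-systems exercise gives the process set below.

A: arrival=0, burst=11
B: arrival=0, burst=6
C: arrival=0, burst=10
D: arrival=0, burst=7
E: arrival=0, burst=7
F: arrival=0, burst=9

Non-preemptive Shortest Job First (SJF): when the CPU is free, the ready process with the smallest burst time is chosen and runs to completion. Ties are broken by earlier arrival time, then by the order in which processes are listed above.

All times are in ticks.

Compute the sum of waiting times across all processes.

107

Schedule: | B 0-6 | D 6-13 | E 13-20 | F 20-29 | C 29-39 | A 39-50 |
Completion: A=50  B=6  C=39  D=13  E=20  F=29
Turnaround (C−A): A=50  B=6  C=39  D=13  E=20  F=29
Waiting = turnaround − burst: A=39, B=0, C=29, D=6, E=13, F=20
Total waiting = 39 + 0 + 29 + 6 + 13 + 20 = 107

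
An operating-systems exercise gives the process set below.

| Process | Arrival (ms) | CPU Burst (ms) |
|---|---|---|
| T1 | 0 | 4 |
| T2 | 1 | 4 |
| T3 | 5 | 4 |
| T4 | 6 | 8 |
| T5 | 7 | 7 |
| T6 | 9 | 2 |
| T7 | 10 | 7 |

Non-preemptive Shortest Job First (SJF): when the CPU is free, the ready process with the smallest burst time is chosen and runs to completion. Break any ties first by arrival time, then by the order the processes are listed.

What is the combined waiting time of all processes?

Gantt: | T1 0-4 | T2 4-8 | T3 8-12 | T6 12-14 | T5 14-21 | T7 21-28 | T4 28-36 |
Completion: T1=4  T2=8  T3=12  T4=36  T5=21  T6=14  T7=28
Waiting = turnaround − burst: T1=0, T2=3, T3=3, T4=22, T5=7, T6=3, T7=11
Total waiting = 0 + 3 + 3 + 22 + 7 + 3 + 11 = 49

49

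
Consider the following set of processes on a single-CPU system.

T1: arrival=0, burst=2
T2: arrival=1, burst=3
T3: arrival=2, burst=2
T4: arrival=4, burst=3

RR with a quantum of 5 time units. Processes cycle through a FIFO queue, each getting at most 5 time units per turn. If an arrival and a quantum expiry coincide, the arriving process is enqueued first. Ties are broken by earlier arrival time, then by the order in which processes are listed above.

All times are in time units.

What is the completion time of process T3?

Timeline: | T1 0-2 | T2 2-5 | T3 5-7 | T4 7-10 |
Completion: T1=2  T2=5  T3=7  T4=10

7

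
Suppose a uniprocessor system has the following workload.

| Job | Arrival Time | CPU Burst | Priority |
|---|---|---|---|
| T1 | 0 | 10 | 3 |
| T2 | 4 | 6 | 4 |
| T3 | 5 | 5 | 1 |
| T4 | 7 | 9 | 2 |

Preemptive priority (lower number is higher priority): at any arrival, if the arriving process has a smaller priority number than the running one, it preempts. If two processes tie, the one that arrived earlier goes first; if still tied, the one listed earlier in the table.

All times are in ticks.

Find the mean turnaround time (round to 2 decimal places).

Gantt: | T1 0-5 | T3 5-10 | T4 10-19 | T1 19-24 | T2 24-30 |
Completion: T1=24  T2=30  T3=10  T4=19
Turnaround times: T1=24, T2=26, T3=5, T4=12
Average turnaround = (24+26+5+12) / 4 = 67/4 = 16.75

16.75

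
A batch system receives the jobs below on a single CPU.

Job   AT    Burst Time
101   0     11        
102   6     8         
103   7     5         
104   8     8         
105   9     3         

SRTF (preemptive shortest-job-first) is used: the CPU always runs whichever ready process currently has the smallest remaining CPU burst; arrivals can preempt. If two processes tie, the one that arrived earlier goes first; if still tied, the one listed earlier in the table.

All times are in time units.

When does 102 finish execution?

27

Timeline: | 101 0-11 | 105 11-14 | 103 14-19 | 102 19-27 | 104 27-35 |
Completion: 101=11  102=27  103=19  104=35  105=14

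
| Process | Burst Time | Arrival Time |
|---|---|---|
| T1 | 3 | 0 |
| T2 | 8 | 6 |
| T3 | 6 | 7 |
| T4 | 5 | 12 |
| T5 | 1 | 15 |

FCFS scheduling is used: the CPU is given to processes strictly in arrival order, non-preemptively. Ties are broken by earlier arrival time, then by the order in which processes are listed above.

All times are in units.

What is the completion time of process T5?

26

Gantt: | T1 0-3 | idle 3-6 | T2 6-14 | T3 14-20 | T4 20-25 | T5 25-26 |
Completion: T1=3  T2=14  T3=20  T4=25  T5=26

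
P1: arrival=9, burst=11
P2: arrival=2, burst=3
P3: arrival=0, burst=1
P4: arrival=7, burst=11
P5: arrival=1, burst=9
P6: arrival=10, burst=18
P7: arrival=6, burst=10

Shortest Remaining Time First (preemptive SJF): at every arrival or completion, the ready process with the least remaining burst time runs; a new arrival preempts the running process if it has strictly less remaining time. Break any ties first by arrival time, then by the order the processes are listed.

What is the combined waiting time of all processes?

86

Timeline: | P3 0-1 | P5 1-2 | P2 2-5 | P5 5-13 | P7 13-23 | P4 23-34 | P1 34-45 | P6 45-63 |
Completion: P1=45  P2=5  P3=1  P4=34  P5=13  P6=63  P7=23
Waiting = turnaround − burst: P1=25, P2=0, P3=0, P4=16, P5=3, P6=35, P7=7
Total waiting = 25 + 0 + 0 + 16 + 3 + 35 + 7 = 86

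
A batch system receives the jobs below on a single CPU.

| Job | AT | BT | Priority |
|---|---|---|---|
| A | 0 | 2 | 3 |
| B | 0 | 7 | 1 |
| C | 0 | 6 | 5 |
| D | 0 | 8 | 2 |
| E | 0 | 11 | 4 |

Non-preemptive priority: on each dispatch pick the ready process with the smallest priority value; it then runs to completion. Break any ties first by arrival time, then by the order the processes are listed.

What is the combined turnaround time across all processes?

Timeline: | B 0-7 | D 7-15 | A 15-17 | E 17-28 | C 28-34 |
Completion: A=17  B=7  C=34  D=15  E=28
Turnaround (C−A): A=17  B=7  C=34  D=15  E=28
Turnaround = completion − arrival: A=17, B=7, C=34, D=15, E=28
Total turnaround = 17 + 7 + 34 + 15 + 28 = 101

101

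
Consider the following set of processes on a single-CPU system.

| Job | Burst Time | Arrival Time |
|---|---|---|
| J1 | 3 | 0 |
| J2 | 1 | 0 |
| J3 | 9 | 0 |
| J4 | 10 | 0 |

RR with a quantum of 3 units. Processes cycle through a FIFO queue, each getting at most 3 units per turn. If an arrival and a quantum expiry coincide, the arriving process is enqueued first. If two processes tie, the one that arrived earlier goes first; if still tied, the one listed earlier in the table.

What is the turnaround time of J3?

Timeline: | J1 0-3 | J2 3-4 | J3 4-7 | J4 7-10 | J3 10-13 | J4 13-16 | J3 16-19 | J4 19-23 |
Completion: J1=3  J2=4  J3=19  J4=23
Turnaround (C−A): J1=3  J2=4  J3=19  J4=23
Turnaround(J3) = completion − arrival = 19 − 0 = 19

19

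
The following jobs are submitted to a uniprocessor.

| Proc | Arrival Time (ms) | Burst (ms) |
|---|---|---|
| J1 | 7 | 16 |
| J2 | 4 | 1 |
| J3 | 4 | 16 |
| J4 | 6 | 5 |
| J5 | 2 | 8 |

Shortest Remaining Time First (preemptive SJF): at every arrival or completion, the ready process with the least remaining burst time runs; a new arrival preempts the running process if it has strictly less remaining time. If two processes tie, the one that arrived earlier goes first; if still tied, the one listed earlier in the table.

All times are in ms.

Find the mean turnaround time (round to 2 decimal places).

Timeline: | idle 0-2 | J5 2-4 | J2 4-5 | J5 5-11 | J4 11-16 | J3 16-32 | J1 32-48 |
Completion: J1=48  J2=5  J3=32  J4=16  J5=11
Turnaround (C−A): J1=41  J2=1  J3=28  J4=10  J5=9
Turnaround times: J1=41, J2=1, J3=28, J4=10, J5=9
Average turnaround = (41+1+28+10+9) / 5 = 89/5 = 17.80

17.80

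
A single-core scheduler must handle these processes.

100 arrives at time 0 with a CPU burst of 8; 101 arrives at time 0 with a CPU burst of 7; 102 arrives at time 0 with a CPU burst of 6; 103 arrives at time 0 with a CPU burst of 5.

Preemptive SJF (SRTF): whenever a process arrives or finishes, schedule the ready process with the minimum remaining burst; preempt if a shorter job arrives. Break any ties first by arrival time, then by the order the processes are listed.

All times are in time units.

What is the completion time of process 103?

5

Schedule: | 103 0-5 | 102 5-11 | 101 11-18 | 100 18-26 |
Completion: 100=26  101=18  102=11  103=5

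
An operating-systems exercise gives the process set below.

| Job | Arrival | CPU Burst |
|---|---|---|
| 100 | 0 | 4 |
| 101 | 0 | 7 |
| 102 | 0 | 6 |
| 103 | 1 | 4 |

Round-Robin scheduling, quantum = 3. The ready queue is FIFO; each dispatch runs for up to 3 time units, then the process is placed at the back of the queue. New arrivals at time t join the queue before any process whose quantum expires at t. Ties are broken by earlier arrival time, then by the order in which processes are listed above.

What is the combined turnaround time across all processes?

72

Gantt: | 100 0-3 | 101 3-6 | 102 6-9 | 103 9-12 | 100 12-13 | 101 13-16 | 102 16-19 | 103 19-20 | 101 20-21 |
Completion: 100=13  101=21  102=19  103=20
Turnaround = completion − arrival: 100=13, 101=21, 102=19, 103=19
Total turnaround = 13 + 21 + 19 + 19 = 72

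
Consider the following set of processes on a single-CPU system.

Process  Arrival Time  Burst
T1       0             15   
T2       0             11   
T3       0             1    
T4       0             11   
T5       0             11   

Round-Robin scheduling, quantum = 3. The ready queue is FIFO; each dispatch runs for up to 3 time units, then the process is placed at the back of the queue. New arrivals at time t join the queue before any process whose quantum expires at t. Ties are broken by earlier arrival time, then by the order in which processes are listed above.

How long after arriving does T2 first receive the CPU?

3

Gantt: | T1 0-3 | T2 3-6 | T3 6-7 | T4 7-10 | T5 10-13 | T1 13-16 | T2 16-19 | T4 19-22 | T5 22-25 | T1 25-28 | T2 28-31 | T4 31-34 | T5 34-37 | T1 37-40 | T2 40-42 | T4 42-44 | T5 44-46 | T1 46-49 |
Completion: T1=49  T2=42  T3=7  T4=44  T5=46
Turnaround (C−A): T1=49  T2=42  T3=7  T4=44  T5=46
Response(T2) = first start − arrival = 3 − 0 = 3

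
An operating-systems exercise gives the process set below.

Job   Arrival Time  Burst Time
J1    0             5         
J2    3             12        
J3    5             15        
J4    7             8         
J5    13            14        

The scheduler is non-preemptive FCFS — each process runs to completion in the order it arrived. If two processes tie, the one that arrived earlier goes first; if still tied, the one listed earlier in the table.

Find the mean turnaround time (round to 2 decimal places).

24.00

Schedule: | J1 0-5 | J2 5-17 | J3 17-32 | J4 32-40 | J5 40-54 |
Completion: J1=5  J2=17  J3=32  J4=40  J5=54
Turnaround (C−A): J1=5  J2=14  J3=27  J4=33  J5=41
Turnaround times: J1=5, J2=14, J3=27, J4=33, J5=41
Average turnaround = (5+14+27+33+41) / 5 = 120/5 = 24.00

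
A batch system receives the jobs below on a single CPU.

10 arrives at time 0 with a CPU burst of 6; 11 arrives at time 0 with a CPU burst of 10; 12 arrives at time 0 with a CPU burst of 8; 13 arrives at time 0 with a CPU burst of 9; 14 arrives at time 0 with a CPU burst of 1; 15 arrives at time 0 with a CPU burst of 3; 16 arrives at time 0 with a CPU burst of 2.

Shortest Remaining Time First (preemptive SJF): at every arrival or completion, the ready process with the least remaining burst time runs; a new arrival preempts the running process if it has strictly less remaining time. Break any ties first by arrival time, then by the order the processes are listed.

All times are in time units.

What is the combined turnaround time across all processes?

110

Schedule: | 14 0-1 | 16 1-3 | 15 3-6 | 10 6-12 | 12 12-20 | 13 20-29 | 11 29-39 |
Completion: 10=12  11=39  12=20  13=29  14=1  15=6  16=3
Turnaround = completion − arrival: 10=12, 11=39, 12=20, 13=29, 14=1, 15=6, 16=3
Total turnaround = 12 + 39 + 20 + 29 + 1 + 6 + 3 = 110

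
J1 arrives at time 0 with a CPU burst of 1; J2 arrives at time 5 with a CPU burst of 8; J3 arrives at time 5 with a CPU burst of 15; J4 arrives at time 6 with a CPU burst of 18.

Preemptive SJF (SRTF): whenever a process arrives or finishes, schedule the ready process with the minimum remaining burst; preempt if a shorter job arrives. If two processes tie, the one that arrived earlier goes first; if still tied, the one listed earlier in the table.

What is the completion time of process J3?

28

Schedule: | J1 0-1 | idle 1-5 | J2 5-13 | J3 13-28 | J4 28-46 |
Completion: J1=1  J2=13  J3=28  J4=46
Turnaround (C−A): J1=1  J2=8  J3=23  J4=40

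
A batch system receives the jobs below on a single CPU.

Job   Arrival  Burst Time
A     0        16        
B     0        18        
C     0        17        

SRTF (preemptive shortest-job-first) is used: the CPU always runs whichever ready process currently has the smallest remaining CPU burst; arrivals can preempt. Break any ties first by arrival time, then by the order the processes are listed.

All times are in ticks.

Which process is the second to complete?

Gantt: | A 0-16 | C 16-33 | B 33-51 |
Completion: A=16  B=51  C=33
Finish order: A → C → B

C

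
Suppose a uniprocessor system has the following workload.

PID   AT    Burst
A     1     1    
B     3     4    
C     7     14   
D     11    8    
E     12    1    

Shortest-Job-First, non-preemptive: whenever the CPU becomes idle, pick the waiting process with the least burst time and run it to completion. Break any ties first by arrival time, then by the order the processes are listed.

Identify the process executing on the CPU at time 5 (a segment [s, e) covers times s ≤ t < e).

Gantt: | idle 0-1 | A 1-2 | idle 2-3 | B 3-7 | C 7-21 | E 21-22 | D 22-30 |
Completion: A=2  B=7  C=21  D=30  E=22

B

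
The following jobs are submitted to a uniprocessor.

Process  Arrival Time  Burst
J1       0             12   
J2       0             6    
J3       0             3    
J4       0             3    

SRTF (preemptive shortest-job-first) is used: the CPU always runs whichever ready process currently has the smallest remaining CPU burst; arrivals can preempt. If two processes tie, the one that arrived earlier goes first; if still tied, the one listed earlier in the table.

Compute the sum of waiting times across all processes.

Timeline: | J3 0-3 | J4 3-6 | J2 6-12 | J1 12-24 |
Completion: J1=24  J2=12  J3=3  J4=6
Turnaround (C−A): J1=24  J2=12  J3=3  J4=6
Waiting = turnaround − burst: J1=12, J2=6, J3=0, J4=3
Total waiting = 12 + 6 + 0 + 3 = 21

21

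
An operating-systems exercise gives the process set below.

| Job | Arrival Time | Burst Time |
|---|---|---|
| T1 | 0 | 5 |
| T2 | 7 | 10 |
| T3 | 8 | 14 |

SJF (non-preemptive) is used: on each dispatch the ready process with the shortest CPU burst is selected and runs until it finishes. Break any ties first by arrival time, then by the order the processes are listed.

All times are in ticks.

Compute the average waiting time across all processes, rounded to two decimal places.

3.00

Gantt: | T1 0-5 | idle 5-7 | T2 7-17 | T3 17-31 |
Completion: T1=5  T2=17  T3=31
Turnaround (C−A): T1=5  T2=10  T3=23
Waiting times: T1=0, T2=0, T3=9
Average waiting = (0+0+9) / 3 = 9/3 = 3.00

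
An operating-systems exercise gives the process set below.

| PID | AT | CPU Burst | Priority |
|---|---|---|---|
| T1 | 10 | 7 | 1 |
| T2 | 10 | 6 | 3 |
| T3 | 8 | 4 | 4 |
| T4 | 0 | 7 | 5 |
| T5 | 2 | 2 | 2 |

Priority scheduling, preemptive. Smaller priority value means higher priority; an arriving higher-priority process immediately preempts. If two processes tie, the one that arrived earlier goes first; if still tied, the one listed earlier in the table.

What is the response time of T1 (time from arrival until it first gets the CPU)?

0

Timeline: | T4 0-2 | T5 2-4 | T4 4-8 | T3 8-10 | T1 10-17 | T2 17-23 | T3 23-25 | T4 25-26 |
Completion: T1=17  T2=23  T3=25  T4=26  T5=4
Turnaround (C−A): T1=7  T2=13  T3=17  T4=26  T5=2
Response(T1) = first start − arrival = 10 − 10 = 0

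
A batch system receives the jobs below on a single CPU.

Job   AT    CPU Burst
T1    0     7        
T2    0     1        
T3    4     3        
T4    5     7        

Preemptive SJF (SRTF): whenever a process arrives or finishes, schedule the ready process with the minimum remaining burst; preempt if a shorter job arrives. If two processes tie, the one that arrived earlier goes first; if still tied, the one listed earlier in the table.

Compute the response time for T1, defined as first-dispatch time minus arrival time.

Schedule: | T2 0-1 | T1 1-4 | T3 4-7 | T1 7-11 | T4 11-18 |
Completion: T1=11  T2=1  T3=7  T4=18
Turnaround (C−A): T1=11  T2=1  T3=3  T4=13
Response(T1) = first start − arrival = 1 − 0 = 1

1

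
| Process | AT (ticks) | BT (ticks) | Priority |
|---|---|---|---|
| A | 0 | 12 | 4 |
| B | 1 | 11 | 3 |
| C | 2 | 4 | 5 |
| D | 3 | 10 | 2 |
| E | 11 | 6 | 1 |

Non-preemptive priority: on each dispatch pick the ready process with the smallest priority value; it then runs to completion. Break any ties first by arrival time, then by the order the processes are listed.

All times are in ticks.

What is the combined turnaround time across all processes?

Timeline: | A 0-12 | E 12-18 | D 18-28 | B 28-39 | C 39-43 |
Completion: A=12  B=39  C=43  D=28  E=18
Turnaround (C−A): A=12  B=38  C=41  D=25  E=7
Turnaround = completion − arrival: A=12, B=38, C=41, D=25, E=7
Total turnaround = 12 + 38 + 41 + 25 + 7 = 123

123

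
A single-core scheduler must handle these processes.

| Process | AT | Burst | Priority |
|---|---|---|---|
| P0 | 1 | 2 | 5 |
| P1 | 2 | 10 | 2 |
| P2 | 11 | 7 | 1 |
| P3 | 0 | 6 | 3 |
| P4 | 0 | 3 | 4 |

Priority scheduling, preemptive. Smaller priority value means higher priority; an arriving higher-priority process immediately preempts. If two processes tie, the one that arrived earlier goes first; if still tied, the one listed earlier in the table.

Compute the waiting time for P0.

Timeline: | P3 0-2 | P1 2-11 | P2 11-18 | P1 18-19 | P3 19-23 | P4 23-26 | P0 26-28 |
Completion: P0=28  P1=19  P2=18  P3=23  P4=26
Turnaround (C−A): P0=27  P1=17  P2=7  P3=23  P4=26
Waiting(P0) = turnaround − burst = 27 − 2 = 25

25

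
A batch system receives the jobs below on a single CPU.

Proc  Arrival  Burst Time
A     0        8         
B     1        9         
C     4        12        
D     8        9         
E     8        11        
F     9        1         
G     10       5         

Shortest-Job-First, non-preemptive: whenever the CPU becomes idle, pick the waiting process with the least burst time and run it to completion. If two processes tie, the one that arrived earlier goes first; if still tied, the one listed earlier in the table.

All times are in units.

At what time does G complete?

Schedule: | A 0-8 | B 8-17 | F 17-18 | G 18-23 | D 23-32 | E 32-43 | C 43-55 |
Completion: A=8  B=17  C=55  D=32  E=43  F=18  G=23
Turnaround (C−A): A=8  B=16  C=51  D=24  E=35  F=9  G=13

23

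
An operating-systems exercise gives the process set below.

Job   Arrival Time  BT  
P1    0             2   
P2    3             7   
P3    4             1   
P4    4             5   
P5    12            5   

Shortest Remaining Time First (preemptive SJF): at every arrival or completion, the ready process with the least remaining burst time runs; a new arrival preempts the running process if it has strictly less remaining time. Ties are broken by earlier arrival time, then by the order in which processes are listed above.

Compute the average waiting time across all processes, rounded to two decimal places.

Gantt: | P1 0-2 | idle 2-3 | P2 3-4 | P3 4-5 | P4 5-10 | P2 10-16 | P5 16-21 |
Completion: P1=2  P2=16  P3=5  P4=10  P5=21
Turnaround (C−A): P1=2  P2=13  P3=1  P4=6  P5=9
Waiting times: P1=0, P2=6, P3=0, P4=1, P5=4
Average waiting = (0+6+0+1+4) / 5 = 11/5 = 2.20

2.20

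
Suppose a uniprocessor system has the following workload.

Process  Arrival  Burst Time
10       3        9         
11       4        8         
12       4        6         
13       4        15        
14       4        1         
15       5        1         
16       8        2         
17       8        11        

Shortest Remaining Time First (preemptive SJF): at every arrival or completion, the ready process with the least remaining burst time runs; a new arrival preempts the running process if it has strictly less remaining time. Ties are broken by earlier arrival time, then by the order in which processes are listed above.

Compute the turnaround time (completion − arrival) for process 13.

Schedule: | idle 0-3 | 10 3-4 | 14 4-5 | 15 5-6 | 12 6-8 | 16 8-10 | 12 10-14 | 10 14-22 | 11 22-30 | 17 30-41 | 13 41-56 |
Completion: 10=22  11=30  12=14  13=56  14=5  15=6  16=10  17=41
Turnaround (C−A): 10=19  11=26  12=10  13=52  14=1  15=1  16=2  17=33
Turnaround(13) = completion − arrival = 56 − 4 = 52

52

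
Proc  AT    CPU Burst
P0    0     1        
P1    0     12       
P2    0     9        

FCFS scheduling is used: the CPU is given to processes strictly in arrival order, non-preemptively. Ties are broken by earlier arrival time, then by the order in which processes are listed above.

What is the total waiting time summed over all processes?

Gantt: | P0 0-1 | P1 1-13 | P2 13-22 |
Completion: P0=1  P1=13  P2=22
Waiting = turnaround − burst: P0=0, P1=1, P2=13
Total waiting = 0 + 1 + 13 = 14

14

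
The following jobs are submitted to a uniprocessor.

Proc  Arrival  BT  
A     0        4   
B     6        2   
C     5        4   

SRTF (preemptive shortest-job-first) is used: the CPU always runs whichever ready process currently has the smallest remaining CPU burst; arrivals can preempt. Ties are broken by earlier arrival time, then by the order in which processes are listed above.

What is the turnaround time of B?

Gantt: | A 0-4 | idle 4-5 | C 5-6 | B 6-8 | C 8-11 |
Completion: A=4  B=8  C=11
Turnaround (C−A): A=4  B=2  C=6
Turnaround(B) = completion − arrival = 8 − 6 = 2

2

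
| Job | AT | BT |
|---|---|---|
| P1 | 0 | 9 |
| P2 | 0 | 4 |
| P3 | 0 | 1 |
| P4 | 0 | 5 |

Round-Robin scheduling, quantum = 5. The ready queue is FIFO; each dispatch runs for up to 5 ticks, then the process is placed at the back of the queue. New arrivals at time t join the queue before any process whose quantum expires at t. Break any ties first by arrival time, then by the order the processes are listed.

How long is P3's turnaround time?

10

Schedule: | P1 0-5 | P2 5-9 | P3 9-10 | P4 10-15 | P1 15-19 |
Completion: P1=19  P2=9  P3=10  P4=15
Turnaround(P3) = completion − arrival = 10 − 0 = 10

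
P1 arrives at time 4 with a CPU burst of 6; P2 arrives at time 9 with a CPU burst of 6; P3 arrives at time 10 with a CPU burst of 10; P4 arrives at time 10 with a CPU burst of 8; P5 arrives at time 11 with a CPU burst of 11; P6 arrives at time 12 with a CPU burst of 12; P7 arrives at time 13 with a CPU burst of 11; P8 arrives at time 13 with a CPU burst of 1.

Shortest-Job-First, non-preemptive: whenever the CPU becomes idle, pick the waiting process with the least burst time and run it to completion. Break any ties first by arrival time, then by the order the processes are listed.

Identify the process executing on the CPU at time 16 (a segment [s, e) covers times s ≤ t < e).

Gantt: | idle 0-4 | P1 4-10 | P2 10-16 | P8 16-17 | P4 17-25 | P3 25-35 | P5 35-46 | P7 46-57 | P6 57-69 |
Completion: P1=10  P2=16  P3=35  P4=25  P5=46  P6=69  P7=57  P8=17

P8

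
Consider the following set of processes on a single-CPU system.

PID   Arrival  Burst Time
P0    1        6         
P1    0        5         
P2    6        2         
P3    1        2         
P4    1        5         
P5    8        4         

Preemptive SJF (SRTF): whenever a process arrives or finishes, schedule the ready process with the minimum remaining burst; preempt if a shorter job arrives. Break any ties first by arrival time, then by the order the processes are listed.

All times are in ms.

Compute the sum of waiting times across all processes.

Schedule: | P1 0-1 | P3 1-3 | P1 3-7 | P2 7-9 | P5 9-13 | P4 13-18 | P0 18-24 |
Completion: P0=24  P1=7  P2=9  P3=3  P4=18  P5=13
Waiting = turnaround − burst: P0=17, P1=2, P2=1, P3=0, P4=12, P5=1
Total waiting = 17 + 2 + 1 + 0 + 12 + 1 = 33

33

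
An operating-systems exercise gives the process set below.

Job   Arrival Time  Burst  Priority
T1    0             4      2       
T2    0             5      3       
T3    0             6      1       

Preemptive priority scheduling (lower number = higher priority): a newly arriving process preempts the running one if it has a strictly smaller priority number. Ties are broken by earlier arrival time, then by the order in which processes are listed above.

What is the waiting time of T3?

Schedule: | T3 0-6 | T1 6-10 | T2 10-15 |
Completion: T1=10  T2=15  T3=6
Turnaround (C−A): T1=10  T2=15  T3=6
Waiting(T3) = turnaround − burst = 6 − 6 = 0

0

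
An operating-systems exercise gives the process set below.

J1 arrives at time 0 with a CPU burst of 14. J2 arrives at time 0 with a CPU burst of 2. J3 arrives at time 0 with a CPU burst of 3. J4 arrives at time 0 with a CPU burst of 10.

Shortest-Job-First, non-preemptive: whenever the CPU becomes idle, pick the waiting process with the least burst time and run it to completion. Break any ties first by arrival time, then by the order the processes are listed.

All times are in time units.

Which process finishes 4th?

Schedule: | J2 0-2 | J3 2-5 | J4 5-15 | J1 15-29 |
Completion: J1=29  J2=2  J3=5  J4=15
Turnaround (C−A): J1=29  J2=2  J3=5  J4=15
Finish order: J2 → J3 → J4 → J1

J1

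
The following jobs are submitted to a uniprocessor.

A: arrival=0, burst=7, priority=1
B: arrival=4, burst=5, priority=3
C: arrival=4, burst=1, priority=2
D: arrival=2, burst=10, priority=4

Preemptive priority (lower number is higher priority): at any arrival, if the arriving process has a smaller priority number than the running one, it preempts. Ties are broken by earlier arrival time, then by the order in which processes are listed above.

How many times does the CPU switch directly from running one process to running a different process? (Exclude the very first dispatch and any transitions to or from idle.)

Timeline: | A 0-7 | C 7-8 | B 8-13 | D 13-23 |
Completion: A=7  B=13  C=8  D=23
Turnaround (C−A): A=7  B=9  C=4  D=21

3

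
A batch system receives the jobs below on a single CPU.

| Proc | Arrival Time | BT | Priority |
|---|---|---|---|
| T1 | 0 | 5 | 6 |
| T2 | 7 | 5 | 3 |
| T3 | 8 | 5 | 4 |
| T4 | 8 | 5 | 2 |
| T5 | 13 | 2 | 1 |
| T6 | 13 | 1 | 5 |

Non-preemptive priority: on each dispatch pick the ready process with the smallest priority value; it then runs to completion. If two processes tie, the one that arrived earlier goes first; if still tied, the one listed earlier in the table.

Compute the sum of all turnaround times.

53

Timeline: | T1 0-5 | idle 5-7 | T2 7-12 | T4 12-17 | T5 17-19 | T3 19-24 | T6 24-25 |
Completion: T1=5  T2=12  T3=24  T4=17  T5=19  T6=25
Turnaround (C−A): T1=5  T2=5  T3=16  T4=9  T5=6  T6=12
Turnaround = completion − arrival: T1=5, T2=5, T3=16, T4=9, T5=6, T6=12
Total turnaround = 5 + 5 + 16 + 9 + 6 + 12 = 53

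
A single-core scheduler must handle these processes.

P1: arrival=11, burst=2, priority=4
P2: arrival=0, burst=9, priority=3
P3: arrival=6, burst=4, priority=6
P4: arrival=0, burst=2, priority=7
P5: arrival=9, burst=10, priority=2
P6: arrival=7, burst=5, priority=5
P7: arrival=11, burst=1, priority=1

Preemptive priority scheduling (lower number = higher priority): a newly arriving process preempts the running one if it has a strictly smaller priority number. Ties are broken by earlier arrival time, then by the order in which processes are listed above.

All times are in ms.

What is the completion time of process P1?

22

Schedule: | P2 0-9 | P5 9-11 | P7 11-12 | P5 12-20 | P1 20-22 | P6 22-27 | P3 27-31 | P4 31-33 |
Completion: P1=22  P2=9  P3=31  P4=33  P5=20  P6=27  P7=12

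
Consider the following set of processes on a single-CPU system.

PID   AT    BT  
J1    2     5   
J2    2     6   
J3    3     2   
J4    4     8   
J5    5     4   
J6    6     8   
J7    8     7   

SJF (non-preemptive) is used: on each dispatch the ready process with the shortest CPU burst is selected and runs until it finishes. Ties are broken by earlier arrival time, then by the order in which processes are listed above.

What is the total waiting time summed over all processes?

80

Schedule: | idle 0-2 | J1 2-7 | J3 7-9 | J5 9-13 | J2 13-19 | J7 19-26 | J4 26-34 | J6 34-42 |
Completion: J1=7  J2=19  J3=9  J4=34  J5=13  J6=42  J7=26
Turnaround (C−A): J1=5  J2=17  J3=6  J4=30  J5=8  J6=36  J7=18
Waiting = turnaround − burst: J1=0, J2=11, J3=4, J4=22, J5=4, J6=28, J7=11
Total waiting = 0 + 11 + 4 + 22 + 4 + 28 + 11 = 80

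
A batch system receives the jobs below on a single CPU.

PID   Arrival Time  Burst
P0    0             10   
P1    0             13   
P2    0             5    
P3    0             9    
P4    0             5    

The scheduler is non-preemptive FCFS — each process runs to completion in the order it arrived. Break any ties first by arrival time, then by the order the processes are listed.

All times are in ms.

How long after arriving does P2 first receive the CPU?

23

Gantt: | P0 0-10 | P1 10-23 | P2 23-28 | P3 28-37 | P4 37-42 |
Completion: P0=10  P1=23  P2=28  P3=37  P4=42
Response(P2) = first start − arrival = 23 − 0 = 23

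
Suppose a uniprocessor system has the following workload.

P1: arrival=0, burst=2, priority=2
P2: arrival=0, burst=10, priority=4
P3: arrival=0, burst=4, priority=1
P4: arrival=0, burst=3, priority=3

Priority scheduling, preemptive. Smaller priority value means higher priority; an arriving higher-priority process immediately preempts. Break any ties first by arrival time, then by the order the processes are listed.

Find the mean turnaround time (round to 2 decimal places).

Schedule: | P3 0-4 | P1 4-6 | P4 6-9 | P2 9-19 |
Completion: P1=6  P2=19  P3=4  P4=9
Turnaround (C−A): P1=6  P2=19  P3=4  P4=9
Turnaround times: P1=6, P2=19, P3=4, P4=9
Average turnaround = (6+19+4+9) / 4 = 38/4 = 9.50

9.50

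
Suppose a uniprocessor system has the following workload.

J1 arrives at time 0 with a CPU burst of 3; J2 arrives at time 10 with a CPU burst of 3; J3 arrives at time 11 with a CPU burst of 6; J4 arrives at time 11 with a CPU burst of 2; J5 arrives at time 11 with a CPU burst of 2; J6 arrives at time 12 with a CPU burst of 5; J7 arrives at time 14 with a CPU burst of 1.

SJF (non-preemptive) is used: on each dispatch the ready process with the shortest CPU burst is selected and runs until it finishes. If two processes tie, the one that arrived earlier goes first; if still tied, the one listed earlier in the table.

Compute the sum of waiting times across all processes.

26

Timeline: | J1 0-3 | idle 3-10 | J2 10-13 | J4 13-15 | J7 15-16 | J5 16-18 | J6 18-23 | J3 23-29 |
Completion: J1=3  J2=13  J3=29  J4=15  J5=18  J6=23  J7=16
Turnaround (C−A): J1=3  J2=3  J3=18  J4=4  J5=7  J6=11  J7=2
Waiting = turnaround − burst: J1=0, J2=0, J3=12, J4=2, J5=5, J6=6, J7=1
Total waiting = 0 + 0 + 12 + 2 + 5 + 6 + 1 = 26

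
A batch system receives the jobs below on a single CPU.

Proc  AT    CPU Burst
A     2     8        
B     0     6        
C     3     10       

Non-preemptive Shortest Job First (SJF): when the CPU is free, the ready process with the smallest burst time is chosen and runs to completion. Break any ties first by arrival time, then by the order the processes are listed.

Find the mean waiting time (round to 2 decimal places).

5.00

Timeline: | B 0-6 | A 6-14 | C 14-24 |
Completion: A=14  B=6  C=24
Waiting times: A=4, B=0, C=11
Average waiting = (4+0+11) / 3 = 15/3 = 5.00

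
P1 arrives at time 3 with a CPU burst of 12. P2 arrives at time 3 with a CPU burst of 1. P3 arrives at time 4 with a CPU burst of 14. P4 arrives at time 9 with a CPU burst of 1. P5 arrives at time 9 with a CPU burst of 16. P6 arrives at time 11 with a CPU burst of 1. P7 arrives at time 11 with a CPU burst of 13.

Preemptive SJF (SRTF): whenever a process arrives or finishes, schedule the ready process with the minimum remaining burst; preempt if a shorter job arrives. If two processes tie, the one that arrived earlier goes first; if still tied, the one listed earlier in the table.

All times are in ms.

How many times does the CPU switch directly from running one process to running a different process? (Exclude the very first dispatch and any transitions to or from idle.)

8

Gantt: | idle 0-3 | P2 3-4 | P1 4-9 | P4 9-10 | P1 10-11 | P6 11-12 | P1 12-18 | P7 18-31 | P3 31-45 | P5 45-61 |
Completion: P1=18  P2=4  P3=45  P4=10  P5=61  P6=12  P7=31
Turnaround (C−A): P1=15  P2=1  P3=41  P4=1  P5=52  P6=1  P7=20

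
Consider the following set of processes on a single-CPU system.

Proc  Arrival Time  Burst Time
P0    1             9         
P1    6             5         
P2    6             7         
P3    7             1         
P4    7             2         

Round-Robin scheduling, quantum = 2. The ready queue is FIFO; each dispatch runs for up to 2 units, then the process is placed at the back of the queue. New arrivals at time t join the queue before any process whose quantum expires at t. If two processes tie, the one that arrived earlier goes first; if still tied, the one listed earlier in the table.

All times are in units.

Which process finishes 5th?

P2

Schedule: | idle 0-1 | P0 1-7 | P1 7-9 | P2 9-11 | P3 11-12 | P4 12-14 | P0 14-16 | P1 16-18 | P2 18-20 | P0 20-21 | P1 21-22 | P2 22-25 |
Completion: P0=21  P1=22  P2=25  P3=12  P4=14
Finish order: P3 → P4 → P0 → P1 → P2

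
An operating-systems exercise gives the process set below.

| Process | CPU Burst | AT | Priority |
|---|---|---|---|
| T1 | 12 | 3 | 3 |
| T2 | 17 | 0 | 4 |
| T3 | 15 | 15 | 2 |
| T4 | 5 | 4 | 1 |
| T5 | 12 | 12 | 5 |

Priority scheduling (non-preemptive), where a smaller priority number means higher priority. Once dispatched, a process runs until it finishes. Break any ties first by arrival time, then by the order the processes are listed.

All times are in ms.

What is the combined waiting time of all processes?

91

Schedule: | T2 0-17 | T4 17-22 | T3 22-37 | T1 37-49 | T5 49-61 |
Completion: T1=49  T2=17  T3=37  T4=22  T5=61
Turnaround (C−A): T1=46  T2=17  T3=22  T4=18  T5=49
Waiting = turnaround − burst: T1=34, T2=0, T3=7, T4=13, T5=37
Total waiting = 34 + 0 + 7 + 13 + 37 = 91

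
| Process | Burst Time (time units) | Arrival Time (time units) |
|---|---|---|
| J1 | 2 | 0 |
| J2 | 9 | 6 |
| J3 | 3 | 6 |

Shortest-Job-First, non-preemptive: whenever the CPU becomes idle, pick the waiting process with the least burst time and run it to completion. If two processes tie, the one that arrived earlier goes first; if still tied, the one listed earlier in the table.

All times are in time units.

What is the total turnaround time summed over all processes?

Timeline: | J1 0-2 | idle 2-6 | J3 6-9 | J2 9-18 |
Completion: J1=2  J2=18  J3=9
Turnaround = completion − arrival: J1=2, J2=12, J3=3
Total turnaround = 2 + 12 + 3 = 17

17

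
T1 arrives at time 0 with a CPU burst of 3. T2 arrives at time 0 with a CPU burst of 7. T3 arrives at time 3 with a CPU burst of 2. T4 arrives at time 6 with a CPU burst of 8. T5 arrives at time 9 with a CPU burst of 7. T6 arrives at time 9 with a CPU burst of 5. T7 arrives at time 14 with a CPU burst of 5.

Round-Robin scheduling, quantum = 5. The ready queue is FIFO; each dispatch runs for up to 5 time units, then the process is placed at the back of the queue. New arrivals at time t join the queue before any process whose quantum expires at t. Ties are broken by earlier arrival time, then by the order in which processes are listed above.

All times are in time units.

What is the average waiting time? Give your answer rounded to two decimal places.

11.86

Schedule: | T1 0-3 | T2 3-8 | T3 8-10 | T4 10-15 | T2 15-17 | T5 17-22 | T6 22-27 | T7 27-32 | T4 32-35 | T5 35-37 |
Completion: T1=3  T2=17  T3=10  T4=35  T5=37  T6=27  T7=32
Turnaround (C−A): T1=3  T2=17  T3=7  T4=29  T5=28  T6=18  T7=18
Waiting times: T1=0, T2=10, T3=5, T4=21, T5=21, T6=13, T7=13
Average waiting = (0+10+5+21+21+13+13) / 7 = 83/7 = 11.86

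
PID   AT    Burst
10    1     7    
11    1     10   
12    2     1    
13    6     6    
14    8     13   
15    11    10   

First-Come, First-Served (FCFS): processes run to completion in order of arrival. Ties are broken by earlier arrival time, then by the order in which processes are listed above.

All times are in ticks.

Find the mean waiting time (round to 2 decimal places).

Gantt: | idle 0-1 | 10 1-8 | 11 8-18 | 12 18-19 | 13 19-25 | 14 25-38 | 15 38-48 |
Completion: 10=8  11=18  12=19  13=25  14=38  15=48
Turnaround (C−A): 10=7  11=17  12=17  13=19  14=30  15=37
Waiting times: 10=0, 11=7, 12=16, 13=13, 14=17, 15=27
Average waiting = (0+7+16+13+17+27) / 6 = 80/6 = 13.33

13.33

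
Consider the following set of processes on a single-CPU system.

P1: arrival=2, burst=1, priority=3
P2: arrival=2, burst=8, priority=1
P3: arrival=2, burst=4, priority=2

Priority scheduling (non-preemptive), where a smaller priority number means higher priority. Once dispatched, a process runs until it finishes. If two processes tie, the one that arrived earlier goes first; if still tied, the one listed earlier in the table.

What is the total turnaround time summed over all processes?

Gantt: | idle 0-2 | P2 2-10 | P3 10-14 | P1 14-15 |
Completion: P1=15  P2=10  P3=14
Turnaround = completion − arrival: P1=13, P2=8, P3=12
Total turnaround = 13 + 8 + 12 = 33

33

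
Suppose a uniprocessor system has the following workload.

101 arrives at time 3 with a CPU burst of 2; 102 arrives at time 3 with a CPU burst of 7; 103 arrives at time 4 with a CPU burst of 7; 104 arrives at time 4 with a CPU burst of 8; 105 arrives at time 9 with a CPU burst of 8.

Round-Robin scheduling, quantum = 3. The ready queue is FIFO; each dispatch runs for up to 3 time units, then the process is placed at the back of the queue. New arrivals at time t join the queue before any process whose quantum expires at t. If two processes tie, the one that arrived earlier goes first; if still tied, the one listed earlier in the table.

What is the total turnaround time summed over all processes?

108

Timeline: | idle 0-3 | 101 3-5 | 102 5-8 | 103 8-11 | 104 11-14 | 102 14-17 | 105 17-20 | 103 20-23 | 104 23-26 | 102 26-27 | 105 27-30 | 103 30-31 | 104 31-33 | 105 33-35 |
Completion: 101=5  102=27  103=31  104=33  105=35
Turnaround = completion − arrival: 101=2, 102=24, 103=27, 104=29, 105=26
Total turnaround = 2 + 24 + 27 + 29 + 26 = 108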